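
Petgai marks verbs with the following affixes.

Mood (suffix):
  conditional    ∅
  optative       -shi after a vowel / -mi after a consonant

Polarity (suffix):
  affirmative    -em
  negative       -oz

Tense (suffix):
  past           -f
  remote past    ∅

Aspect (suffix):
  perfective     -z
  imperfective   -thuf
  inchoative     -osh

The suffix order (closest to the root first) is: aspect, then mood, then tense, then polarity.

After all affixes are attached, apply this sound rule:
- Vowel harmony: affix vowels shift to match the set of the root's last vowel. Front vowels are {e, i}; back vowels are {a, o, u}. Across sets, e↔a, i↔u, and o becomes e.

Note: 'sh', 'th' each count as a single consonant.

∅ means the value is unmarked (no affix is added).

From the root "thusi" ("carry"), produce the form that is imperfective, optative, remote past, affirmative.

thusithifmiem

Attach aspect imperfective -thuf → thusithuf.
Attach mood optative -mi (after consonant 'f') → thusithufmi.
tense = remote past: zero marking, form stays thusithufmi.
Attach polarity affirmative -em → thusithufmiem.
Apply vowel harmony: thusithufmiem → thusithifmiem.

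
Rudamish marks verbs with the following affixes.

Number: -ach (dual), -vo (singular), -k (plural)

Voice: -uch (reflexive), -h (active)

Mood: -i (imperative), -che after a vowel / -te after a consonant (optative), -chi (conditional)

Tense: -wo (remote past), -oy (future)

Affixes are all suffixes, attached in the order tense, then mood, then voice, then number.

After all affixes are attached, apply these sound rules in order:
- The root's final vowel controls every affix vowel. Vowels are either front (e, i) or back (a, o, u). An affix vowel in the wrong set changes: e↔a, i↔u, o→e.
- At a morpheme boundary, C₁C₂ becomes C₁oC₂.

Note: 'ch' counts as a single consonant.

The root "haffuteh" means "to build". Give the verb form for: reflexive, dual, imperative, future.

haffuteheyiichech

Attach tense future -oy → haffutehoy.
Attach mood imperative -i → haffutehoyi.
Attach voice reflexive -uch → haffutehoyiuch.
Attach number dual -ach → haffutehoyiuchach.
Apply vowel harmony: haffutehoyiuchach → haffuteheyiichech.
Epenthesis: no change.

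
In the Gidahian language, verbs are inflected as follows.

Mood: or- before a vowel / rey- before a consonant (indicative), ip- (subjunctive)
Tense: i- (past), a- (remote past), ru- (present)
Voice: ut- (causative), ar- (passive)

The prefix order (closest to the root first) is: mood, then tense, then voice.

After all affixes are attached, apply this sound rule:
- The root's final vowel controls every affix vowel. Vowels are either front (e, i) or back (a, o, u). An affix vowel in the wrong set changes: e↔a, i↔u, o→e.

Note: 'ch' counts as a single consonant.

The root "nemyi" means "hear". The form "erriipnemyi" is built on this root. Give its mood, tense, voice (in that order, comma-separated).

subjunctive, present, passive

Segment: ar-ru-ip-nemyi.
mood: ip- → subjunctive.
tense: ru- → present.
voice: ar- → passive.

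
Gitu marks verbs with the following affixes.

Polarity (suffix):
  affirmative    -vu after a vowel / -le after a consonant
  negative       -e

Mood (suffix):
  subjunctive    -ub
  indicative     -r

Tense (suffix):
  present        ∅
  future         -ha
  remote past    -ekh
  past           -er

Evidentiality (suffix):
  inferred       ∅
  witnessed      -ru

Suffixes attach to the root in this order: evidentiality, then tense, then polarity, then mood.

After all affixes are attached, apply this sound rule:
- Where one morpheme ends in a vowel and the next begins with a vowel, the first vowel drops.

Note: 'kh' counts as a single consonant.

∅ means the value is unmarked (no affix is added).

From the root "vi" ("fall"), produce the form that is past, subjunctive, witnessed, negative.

virerub

Attach evidentiality witnessed -ru → viru.
Attach tense past -er → viruer.
Attach polarity negative -e → viruere.
Attach mood subjunctive -ub → viruereub.
Apply vowel deletion: viruereub → virerub.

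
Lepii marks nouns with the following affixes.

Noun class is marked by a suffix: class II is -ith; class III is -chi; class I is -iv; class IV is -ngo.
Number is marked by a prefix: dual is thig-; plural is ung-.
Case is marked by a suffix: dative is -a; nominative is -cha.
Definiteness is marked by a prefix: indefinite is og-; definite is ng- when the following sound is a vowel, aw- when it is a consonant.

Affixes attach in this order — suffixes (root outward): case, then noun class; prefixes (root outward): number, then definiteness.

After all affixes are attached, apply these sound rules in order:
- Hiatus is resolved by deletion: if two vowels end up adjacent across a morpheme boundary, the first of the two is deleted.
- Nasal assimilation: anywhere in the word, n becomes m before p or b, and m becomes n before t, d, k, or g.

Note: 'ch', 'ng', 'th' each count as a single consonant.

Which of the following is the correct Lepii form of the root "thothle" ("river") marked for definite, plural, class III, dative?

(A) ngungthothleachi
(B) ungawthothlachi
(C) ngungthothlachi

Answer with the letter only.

C

Attach number plural ung- → ungthothle.
Attach case dative -a → ungthothlea.
Attach definiteness definite ng- (before vowel 'u') → ngungthothlea.
Attach noun class class III -chi → ngungthothleachi.
Apply vowel deletion: ngungthothleachi → ngungthothlachi.
Nasal assimilation: no change.
So the correct form is ngungthothlachi, option (C).
(A) ngungthothleachi is wrong: it fails to apply the sound rule(s).
(B) ungawthothlachi is wrong: it has the affixes in the wrong order.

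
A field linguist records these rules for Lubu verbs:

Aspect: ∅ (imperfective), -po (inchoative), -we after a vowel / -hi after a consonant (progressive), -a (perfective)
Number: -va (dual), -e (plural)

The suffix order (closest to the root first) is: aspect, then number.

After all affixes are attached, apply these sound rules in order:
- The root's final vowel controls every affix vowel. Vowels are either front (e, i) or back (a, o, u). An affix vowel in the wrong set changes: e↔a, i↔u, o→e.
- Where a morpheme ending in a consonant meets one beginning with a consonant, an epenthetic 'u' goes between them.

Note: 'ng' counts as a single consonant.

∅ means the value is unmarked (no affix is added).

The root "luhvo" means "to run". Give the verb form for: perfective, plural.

Attach aspect perfective -a → luhvoa.
Attach number plural -e → luhvoae.
Apply vowel harmony: luhvoae → luhvoaa.
Epenthesis: no change.

luhvoaa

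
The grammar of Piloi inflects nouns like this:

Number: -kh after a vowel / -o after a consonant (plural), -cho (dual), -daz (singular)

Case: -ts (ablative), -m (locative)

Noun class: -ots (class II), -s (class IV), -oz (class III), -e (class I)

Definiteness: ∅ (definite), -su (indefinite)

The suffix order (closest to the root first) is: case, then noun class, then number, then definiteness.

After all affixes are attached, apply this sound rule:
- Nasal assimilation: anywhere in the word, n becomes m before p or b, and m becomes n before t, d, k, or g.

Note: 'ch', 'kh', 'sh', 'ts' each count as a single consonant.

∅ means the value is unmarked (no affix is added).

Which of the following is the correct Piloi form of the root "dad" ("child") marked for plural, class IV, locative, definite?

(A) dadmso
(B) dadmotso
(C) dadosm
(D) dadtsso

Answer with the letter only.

A

Attach case locative -m → dadm.
Attach noun class class IV -s → dadms.
Attach number plural -o (after consonant 's') → dadmso.
definiteness = definite: zero marking, form stays dadmso.
Nasal assimilation: no change.
So the correct form is dadmso, option (A).
(D) dadtsso is wrong: it uses ablative instead of locative for case.
(B) dadmotso is wrong: it uses class II instead of class IV for noun class.
(C) dadosm is wrong: it has the affixes in the wrong order.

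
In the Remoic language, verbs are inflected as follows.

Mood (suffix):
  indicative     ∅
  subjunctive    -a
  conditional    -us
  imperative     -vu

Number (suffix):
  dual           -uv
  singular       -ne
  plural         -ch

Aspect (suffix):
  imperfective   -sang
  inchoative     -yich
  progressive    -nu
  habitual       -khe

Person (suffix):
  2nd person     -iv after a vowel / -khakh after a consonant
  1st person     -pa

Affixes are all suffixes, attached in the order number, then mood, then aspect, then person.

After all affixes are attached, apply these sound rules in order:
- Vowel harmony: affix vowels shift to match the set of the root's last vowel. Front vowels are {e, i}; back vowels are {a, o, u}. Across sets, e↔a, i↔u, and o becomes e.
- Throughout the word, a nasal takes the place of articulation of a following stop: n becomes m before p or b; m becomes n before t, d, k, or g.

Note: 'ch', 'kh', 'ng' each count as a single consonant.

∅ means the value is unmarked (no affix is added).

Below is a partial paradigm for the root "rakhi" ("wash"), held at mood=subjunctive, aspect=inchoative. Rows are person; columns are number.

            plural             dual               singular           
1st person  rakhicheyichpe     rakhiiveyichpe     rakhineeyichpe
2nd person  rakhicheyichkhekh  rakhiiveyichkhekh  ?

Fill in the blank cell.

rakhineeyichkhekh

Attach number singular -ne → rakhine.
Attach mood subjunctive -a → rakhinea.
Attach aspect inchoative -yich → rakhineayich.
Attach person 2nd person -khakh (after consonant 'ch') → rakhineayichkhakh.
Apply vowel harmony: rakhineayichkhakh → rakhineeyichkhekh.
Nasal assimilation: no change.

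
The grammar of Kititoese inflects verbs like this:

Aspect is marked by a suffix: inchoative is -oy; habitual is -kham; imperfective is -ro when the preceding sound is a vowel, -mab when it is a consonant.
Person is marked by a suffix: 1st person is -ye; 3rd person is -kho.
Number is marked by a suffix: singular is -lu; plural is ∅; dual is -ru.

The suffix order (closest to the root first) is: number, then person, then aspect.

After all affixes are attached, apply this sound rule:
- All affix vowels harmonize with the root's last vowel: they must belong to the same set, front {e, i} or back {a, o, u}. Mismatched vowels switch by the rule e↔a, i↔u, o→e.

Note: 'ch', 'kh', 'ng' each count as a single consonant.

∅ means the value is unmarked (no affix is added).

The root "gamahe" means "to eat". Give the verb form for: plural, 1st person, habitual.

number = plural: zero marking, form stays gamahe.
Attach person 1st person -ye → gamaheye.
Attach aspect habitual -kham → gamaheyekham.
Apply vowel harmony: gamaheyekham → gamaheyekhem.

gamaheyekhem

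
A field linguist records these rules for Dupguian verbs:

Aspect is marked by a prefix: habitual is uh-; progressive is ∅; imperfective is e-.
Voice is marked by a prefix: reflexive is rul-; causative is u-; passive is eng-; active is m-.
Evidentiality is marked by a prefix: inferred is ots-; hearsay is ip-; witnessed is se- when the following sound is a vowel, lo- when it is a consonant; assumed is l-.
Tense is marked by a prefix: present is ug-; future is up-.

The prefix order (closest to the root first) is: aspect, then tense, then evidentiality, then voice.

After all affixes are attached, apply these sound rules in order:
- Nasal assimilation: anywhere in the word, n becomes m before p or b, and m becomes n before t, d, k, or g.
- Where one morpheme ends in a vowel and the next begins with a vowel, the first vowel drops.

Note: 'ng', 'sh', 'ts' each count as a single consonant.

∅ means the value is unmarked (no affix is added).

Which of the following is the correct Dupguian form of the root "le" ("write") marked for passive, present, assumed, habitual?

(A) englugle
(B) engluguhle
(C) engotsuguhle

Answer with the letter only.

B

Attach aspect habitual uh- → uhle.
Attach tense present ug- → uguhle.
Attach evidentiality assumed l- → luguhle.
Attach voice passive eng- → engluguhle.
Nasal assimilation: no change.
Vowel deletion: no change.
So the correct form is engluguhle, option (B).
(A) englugle is wrong: it uses progressive instead of habitual for aspect.
(C) engotsuguhle is wrong: it uses inferred instead of assumed for evidentiality.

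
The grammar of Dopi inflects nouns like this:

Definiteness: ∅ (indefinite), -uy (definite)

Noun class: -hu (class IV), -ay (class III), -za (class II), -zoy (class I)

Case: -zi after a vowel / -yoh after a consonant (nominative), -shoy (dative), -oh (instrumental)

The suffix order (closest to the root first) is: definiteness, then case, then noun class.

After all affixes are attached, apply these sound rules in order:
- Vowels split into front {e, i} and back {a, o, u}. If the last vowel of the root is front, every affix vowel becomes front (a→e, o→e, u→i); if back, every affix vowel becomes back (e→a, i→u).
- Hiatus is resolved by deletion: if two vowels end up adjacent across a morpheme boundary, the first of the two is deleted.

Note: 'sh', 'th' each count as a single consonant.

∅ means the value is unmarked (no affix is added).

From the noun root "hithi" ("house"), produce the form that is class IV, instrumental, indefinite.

hithehhi

definiteness = indefinite: zero marking, form stays hithi.
Attach case instrumental -oh → hithioh.
Attach noun class class IV -hu → hithiohhu.
Apply vowel harmony: hithiohhu → hithiehhi.
Apply vowel deletion: hithiehhi → hithehhi.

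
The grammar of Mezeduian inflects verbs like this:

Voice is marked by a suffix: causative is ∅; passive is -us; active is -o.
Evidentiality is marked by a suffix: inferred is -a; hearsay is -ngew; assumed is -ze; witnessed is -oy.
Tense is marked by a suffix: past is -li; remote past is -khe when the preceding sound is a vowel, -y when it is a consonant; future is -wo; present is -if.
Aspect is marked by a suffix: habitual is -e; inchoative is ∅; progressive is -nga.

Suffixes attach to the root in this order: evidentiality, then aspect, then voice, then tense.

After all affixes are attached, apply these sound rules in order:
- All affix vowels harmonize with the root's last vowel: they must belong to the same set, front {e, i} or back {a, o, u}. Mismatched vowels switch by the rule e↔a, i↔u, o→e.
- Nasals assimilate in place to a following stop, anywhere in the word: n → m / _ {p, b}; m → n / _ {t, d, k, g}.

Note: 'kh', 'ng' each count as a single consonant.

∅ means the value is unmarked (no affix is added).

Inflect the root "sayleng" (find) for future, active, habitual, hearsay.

saylengngeweewe

Attach evidentiality hearsay -ngew → saylengngew.
Attach aspect habitual -e → saylengngewe.
Attach voice active -o → saylengngeweo.
Attach tense future -wo → saylengngeweowo.
Apply vowel harmony: saylengngeweowo → saylengngeweewe.
Nasal assimilation: no change.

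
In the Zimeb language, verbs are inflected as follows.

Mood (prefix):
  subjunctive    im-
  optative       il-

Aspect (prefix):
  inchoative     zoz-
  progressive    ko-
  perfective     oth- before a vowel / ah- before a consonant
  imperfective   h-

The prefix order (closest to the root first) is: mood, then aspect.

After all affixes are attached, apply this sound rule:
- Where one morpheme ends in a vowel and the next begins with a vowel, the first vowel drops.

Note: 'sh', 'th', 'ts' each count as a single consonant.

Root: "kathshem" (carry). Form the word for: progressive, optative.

Attach mood optative il- → ilkathshem.
Attach aspect progressive ko- → koilkathshem.
Apply vowel deletion: koilkathshem → kilkathshem.

kilkathshem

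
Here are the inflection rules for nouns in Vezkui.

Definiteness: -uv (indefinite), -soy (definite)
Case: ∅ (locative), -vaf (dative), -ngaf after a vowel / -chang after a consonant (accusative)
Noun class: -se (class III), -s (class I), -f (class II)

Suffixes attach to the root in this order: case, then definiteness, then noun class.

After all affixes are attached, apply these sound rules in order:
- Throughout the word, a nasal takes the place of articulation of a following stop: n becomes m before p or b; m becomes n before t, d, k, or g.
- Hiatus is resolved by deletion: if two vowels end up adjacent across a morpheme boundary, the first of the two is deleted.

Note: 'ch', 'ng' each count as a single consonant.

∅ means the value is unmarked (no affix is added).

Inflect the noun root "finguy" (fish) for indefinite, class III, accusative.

Attach case accusative -chang (after consonant 'y') → finguychang.
Attach definiteness indefinite -uv → finguychanguv.
Attach noun class class III -se → finguychanguvse.
Nasal assimilation: no change.
Vowel deletion: no change.

finguychanguvse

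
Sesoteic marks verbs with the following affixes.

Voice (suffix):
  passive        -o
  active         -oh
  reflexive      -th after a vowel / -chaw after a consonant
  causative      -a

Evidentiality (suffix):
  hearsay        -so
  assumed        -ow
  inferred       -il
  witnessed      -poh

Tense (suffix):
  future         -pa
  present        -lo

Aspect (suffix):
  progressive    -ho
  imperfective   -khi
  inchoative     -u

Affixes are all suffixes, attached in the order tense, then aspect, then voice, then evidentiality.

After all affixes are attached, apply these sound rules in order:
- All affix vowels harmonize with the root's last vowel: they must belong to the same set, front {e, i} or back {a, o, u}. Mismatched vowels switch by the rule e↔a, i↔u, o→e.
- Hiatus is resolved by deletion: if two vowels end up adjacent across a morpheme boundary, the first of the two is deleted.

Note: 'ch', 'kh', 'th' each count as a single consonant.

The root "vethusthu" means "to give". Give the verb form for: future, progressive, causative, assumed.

vethusthupahow

Attach tense future -pa → vethusthupa.
Attach aspect progressive -ho → vethusthupaho.
Attach voice causative -a → vethusthupahoa.
Attach evidentiality assumed -ow → vethusthupahoaow.
Vowel harmony: no change.
Apply vowel deletion: vethusthupahoaow → vethusthupahow.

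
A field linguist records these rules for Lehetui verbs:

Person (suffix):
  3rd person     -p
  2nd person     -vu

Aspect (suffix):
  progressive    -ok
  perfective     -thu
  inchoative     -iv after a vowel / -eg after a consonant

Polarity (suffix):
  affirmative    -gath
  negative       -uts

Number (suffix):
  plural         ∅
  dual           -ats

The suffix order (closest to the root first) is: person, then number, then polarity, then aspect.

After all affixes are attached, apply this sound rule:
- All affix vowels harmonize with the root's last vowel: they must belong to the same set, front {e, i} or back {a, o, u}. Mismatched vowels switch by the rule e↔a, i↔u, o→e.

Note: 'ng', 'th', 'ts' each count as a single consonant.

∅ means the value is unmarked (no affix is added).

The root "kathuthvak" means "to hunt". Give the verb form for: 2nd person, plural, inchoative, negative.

Attach person 2nd person -vu → kathuthvakvu.
number = plural: zero marking, form stays kathuthvakvu.
Attach polarity negative -uts → kathuthvakvuuts.
Attach aspect inchoative -eg (after consonant 'ts') → kathuthvakvuutseg.
Apply vowel harmony: kathuthvakvuutseg → kathuthvakvuutsag.

kathuthvakvuutsag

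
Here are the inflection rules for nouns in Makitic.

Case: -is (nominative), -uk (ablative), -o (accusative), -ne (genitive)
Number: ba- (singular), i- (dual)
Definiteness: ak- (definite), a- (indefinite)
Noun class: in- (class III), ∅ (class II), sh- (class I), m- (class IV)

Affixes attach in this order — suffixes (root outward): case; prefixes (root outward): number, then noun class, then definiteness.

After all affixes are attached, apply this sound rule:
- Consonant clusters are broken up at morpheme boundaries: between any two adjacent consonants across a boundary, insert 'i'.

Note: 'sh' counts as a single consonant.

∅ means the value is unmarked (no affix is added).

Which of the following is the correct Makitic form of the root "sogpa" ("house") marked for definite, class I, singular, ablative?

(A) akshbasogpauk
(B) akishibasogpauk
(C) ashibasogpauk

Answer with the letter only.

Attach number singular ba- → basogpa.
Attach case ablative -uk → basogpauk.
Attach noun class class I sh- → shbasogpauk.
Attach definiteness definite ak- → akshbasogpauk.
Apply epenthesis: akshbasogpauk → akishibasogpauk.
So the correct form is akishibasogpauk, option (B).
(A) akshbasogpauk is wrong: it fails to apply the sound rule(s).
(C) ashibasogpauk is wrong: it uses indefinite instead of definite for definiteness.

B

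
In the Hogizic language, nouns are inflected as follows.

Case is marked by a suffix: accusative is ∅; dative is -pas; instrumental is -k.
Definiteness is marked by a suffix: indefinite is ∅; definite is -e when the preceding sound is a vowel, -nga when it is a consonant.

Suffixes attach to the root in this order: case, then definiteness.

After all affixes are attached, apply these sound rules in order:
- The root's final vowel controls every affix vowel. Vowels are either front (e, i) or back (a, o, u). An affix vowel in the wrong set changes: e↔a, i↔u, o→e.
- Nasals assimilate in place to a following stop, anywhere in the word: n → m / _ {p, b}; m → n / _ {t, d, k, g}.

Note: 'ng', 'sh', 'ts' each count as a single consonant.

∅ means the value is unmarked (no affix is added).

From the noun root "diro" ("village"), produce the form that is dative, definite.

Attach case dative -pas → diropas.
Attach definiteness definite -nga (after consonant 's') → diropasnga.
Vowel harmony: no change.
Nasal assimilation: no change.

diropasnga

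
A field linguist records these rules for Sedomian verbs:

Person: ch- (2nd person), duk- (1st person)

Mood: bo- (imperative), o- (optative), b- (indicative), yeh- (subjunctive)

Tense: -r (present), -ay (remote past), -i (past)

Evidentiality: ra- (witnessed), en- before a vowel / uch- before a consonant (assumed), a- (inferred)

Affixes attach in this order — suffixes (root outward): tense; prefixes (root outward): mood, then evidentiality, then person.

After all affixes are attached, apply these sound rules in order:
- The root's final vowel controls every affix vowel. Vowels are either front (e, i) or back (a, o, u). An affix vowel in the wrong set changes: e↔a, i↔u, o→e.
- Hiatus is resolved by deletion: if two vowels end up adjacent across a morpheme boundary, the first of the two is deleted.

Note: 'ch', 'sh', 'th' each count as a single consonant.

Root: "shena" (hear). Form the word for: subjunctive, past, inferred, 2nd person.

Attach mood subjunctive yeh- → yehshena.
Attach evidentiality inferred a- → ayehshena.
Attach person 2nd person ch- → chayehshena.
Attach tense past -i → chayehshenai.
Apply vowel harmony: chayehshenai → chayahshenau.
Apply vowel deletion: chayahshenau → chayahshenu.

chayahshenu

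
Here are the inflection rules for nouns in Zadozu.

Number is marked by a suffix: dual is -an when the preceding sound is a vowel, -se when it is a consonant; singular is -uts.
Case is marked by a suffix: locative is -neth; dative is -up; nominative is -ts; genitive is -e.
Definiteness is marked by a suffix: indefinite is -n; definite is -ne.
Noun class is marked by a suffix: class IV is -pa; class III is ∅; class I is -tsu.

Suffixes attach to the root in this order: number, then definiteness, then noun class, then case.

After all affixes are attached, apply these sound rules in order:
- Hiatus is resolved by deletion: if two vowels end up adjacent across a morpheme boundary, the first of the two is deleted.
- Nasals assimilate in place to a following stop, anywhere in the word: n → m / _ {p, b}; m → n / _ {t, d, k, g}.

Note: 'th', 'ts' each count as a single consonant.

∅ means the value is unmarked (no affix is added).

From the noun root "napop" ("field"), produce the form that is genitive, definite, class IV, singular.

napoputsnepe

Attach number singular -uts → napoputs.
Attach definiteness definite -ne → napoputsne.
Attach noun class class IV -pa → napoputsnepa.
Attach case genitive -e → napoputsnepae.
Apply vowel deletion: napoputsnepae → napoputsnepe.
Nasal assimilation: no change.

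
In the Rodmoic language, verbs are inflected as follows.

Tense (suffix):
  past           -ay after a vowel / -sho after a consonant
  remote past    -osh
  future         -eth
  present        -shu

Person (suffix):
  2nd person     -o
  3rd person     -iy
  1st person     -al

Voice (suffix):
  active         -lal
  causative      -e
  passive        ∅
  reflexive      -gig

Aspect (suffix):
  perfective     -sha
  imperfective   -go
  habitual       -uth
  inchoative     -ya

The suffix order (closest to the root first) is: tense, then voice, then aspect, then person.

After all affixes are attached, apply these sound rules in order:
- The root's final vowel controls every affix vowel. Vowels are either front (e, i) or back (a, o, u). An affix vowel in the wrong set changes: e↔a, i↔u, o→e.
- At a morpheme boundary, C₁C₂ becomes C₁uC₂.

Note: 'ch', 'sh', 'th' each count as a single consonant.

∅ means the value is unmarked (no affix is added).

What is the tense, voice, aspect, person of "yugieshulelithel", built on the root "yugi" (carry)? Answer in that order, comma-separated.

remote past, active, habitual, 1st person

Segment: yugi-osh-lal-uth-al.
tense: -osh → remote past.
voice: -lal → active.
aspect: -uth → habitual.
person: -al → 1st person.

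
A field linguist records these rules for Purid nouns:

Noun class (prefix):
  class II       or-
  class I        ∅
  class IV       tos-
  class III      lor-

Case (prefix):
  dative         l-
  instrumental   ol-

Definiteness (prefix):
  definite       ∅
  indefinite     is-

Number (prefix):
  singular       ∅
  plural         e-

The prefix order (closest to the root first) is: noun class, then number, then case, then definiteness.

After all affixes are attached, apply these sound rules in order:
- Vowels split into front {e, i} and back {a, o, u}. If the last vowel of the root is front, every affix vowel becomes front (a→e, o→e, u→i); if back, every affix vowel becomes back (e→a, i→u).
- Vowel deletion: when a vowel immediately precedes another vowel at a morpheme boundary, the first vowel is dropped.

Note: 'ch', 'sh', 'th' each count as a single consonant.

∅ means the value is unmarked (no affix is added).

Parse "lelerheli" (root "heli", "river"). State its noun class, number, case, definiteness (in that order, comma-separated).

class III, plural, dative, definite

Segment: l-e-lor-heli.
noun class: lor- → class III.
number: e- → plural.
case: l- → dative.
definiteness: ∅ → definite.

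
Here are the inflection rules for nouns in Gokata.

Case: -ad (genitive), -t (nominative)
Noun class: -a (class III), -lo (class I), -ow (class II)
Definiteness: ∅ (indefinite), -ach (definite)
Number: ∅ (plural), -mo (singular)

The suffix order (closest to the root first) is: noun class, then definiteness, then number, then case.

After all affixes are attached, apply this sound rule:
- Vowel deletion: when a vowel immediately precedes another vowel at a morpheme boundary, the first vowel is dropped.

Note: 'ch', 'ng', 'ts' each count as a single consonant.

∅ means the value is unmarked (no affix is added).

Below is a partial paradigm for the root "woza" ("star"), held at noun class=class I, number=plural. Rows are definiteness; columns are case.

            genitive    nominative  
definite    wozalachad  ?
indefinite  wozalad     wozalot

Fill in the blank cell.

wozalacht

Attach noun class class I -lo → wozalo.
Attach definiteness definite -ach → wozaloach.
number = plural: zero marking, form stays wozaloach.
Attach case nominative -t → wozaloacht.
Apply vowel deletion: wozaloacht → wozalacht.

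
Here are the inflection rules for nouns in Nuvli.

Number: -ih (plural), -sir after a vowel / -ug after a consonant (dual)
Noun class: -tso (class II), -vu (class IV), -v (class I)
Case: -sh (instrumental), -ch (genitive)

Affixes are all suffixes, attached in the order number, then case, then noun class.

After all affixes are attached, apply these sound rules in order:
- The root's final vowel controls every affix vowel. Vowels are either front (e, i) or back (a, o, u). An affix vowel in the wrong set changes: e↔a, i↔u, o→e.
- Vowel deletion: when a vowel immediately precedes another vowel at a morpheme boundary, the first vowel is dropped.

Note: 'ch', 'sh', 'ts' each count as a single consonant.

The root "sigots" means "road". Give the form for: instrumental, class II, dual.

Attach number dual -ug (after consonant 'ts') → sigotsug.
Attach case instrumental -sh → sigotsugsh.
Attach noun class class II -tso → sigotsugshtso.
Vowel harmony: no change.
Vowel deletion: no change.

sigotsugshtso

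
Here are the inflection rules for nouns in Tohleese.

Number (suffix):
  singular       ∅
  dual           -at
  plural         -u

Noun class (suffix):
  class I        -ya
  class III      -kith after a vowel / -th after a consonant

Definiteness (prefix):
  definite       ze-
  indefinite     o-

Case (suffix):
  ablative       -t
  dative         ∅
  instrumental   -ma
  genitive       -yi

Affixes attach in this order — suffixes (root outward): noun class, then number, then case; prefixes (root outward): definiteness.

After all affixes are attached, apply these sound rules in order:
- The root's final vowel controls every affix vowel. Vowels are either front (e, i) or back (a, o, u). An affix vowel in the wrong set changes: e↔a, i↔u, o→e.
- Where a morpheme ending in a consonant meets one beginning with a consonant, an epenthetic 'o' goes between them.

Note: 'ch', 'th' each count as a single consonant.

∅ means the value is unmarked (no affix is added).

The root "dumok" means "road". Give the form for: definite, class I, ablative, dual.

Attach noun class class I -ya → dumokya.
Attach definiteness definite ze- → zedumokya.
Attach number dual -at → zedumokyaat.
Attach case ablative -t → zedumokyaatt.
Apply vowel harmony: zedumokyaatt → zadumokyaatt.
Apply epenthesis: zadumokyaatt → zadumokoyaatot.

zadumokoyaatot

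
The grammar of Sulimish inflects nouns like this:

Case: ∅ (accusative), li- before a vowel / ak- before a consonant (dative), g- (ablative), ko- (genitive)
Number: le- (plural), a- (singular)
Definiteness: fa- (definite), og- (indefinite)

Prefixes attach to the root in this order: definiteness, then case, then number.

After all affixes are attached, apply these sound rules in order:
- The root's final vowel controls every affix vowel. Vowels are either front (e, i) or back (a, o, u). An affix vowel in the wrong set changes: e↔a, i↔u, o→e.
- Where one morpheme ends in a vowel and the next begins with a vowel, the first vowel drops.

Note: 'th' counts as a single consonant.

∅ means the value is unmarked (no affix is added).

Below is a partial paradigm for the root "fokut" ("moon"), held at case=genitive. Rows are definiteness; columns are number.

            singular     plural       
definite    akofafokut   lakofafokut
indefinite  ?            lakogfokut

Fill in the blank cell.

akogfokut

Attach definiteness indefinite og- → ogfokut.
Attach case genitive ko- → koogfokut.
Attach number singular a- → akoogfokut.
Vowel harmony: no change.
Apply vowel deletion: akoogfokut → akogfokut.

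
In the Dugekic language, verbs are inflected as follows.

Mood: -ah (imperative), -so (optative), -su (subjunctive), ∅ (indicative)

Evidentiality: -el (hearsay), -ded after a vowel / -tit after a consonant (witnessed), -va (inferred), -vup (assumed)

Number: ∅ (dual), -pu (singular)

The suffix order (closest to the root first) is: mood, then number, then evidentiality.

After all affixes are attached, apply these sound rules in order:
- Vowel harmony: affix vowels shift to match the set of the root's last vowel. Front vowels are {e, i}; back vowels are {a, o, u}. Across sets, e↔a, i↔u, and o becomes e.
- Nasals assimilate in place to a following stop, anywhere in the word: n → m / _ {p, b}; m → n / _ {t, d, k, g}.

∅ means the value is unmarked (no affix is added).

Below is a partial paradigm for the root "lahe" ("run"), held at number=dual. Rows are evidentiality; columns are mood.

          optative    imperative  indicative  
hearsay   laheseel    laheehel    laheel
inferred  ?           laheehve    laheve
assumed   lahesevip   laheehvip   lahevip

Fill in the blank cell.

Attach mood optative -so → laheso.
number = dual: zero marking, form stays laheso.
Attach evidentiality inferred -va → lahesova.
Apply vowel harmony: lahesova → laheseve.
Nasal assimilation: no change.

laheseve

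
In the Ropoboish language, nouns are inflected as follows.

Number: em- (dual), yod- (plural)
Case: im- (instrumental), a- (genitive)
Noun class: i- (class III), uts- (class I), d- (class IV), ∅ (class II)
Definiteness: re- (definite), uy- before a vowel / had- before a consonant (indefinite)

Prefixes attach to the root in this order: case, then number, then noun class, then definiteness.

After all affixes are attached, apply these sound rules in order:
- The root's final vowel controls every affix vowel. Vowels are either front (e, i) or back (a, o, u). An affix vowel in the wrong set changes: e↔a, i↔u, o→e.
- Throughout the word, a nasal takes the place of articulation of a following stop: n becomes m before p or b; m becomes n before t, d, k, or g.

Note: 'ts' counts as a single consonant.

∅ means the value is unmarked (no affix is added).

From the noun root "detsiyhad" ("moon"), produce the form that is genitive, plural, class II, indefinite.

hadyodadetsiyhad

Attach case genitive a- → adetsiyhad.
Attach number plural yod- → yodadetsiyhad.
noun class = class II: zero marking, form stays yodadetsiyhad.
Attach definiteness indefinite had- (before consonant 'y') → hadyodadetsiyhad.
Vowel harmony: no change.
Nasal assimilation: no change.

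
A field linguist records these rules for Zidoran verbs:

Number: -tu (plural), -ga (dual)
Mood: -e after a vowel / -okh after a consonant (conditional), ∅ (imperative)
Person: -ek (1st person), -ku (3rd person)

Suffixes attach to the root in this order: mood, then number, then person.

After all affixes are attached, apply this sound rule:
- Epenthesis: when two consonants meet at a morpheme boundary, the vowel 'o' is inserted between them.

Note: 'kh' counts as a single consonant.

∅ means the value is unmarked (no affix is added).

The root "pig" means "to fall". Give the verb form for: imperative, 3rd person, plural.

pigotuku

mood = imperative: zero marking, form stays pig.
Attach number plural -tu → pigtu.
Attach person 3rd person -ku → pigtuku.
Apply epenthesis: pigtuku → pigotuku.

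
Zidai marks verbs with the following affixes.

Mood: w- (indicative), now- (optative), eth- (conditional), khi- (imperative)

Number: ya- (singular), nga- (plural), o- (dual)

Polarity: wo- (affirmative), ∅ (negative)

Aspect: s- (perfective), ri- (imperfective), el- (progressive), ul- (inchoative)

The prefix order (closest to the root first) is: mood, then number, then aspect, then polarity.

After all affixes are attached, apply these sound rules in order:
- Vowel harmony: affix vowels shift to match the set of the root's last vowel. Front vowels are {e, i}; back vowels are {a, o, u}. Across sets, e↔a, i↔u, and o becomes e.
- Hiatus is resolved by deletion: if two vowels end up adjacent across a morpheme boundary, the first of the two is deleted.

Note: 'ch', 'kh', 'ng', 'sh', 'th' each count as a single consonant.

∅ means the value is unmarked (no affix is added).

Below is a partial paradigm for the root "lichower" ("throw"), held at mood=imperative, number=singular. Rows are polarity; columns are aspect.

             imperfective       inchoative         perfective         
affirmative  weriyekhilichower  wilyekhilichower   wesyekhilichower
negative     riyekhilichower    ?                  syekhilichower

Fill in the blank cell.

ilyekhilichower

Attach mood imperative khi- → khilichower.
Attach number singular ya- → yakhilichower.
Attach aspect inchoative ul- → ulyakhilichower.
polarity = negative: zero marking, form stays ulyakhilichower.
Apply vowel harmony: ulyakhilichower → ilyekhilichower.
Vowel deletion: no change.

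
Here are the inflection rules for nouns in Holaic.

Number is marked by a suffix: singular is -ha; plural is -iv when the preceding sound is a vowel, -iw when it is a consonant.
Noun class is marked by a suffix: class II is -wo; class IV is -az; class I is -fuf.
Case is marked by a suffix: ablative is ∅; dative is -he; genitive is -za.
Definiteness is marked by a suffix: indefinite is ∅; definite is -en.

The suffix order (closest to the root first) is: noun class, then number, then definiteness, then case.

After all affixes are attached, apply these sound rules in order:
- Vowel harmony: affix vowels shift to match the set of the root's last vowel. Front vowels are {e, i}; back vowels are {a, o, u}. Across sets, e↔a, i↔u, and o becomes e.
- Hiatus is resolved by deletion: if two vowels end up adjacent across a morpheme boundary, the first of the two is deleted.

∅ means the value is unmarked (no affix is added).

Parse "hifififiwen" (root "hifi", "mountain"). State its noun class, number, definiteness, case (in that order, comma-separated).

class I, plural, definite, ablative

Segment: hifi-fuf-iw-en.
noun class: -fuf → class I.
number: -iv/iw → plural.
definiteness: -en → definite.
case: ∅ → ablative.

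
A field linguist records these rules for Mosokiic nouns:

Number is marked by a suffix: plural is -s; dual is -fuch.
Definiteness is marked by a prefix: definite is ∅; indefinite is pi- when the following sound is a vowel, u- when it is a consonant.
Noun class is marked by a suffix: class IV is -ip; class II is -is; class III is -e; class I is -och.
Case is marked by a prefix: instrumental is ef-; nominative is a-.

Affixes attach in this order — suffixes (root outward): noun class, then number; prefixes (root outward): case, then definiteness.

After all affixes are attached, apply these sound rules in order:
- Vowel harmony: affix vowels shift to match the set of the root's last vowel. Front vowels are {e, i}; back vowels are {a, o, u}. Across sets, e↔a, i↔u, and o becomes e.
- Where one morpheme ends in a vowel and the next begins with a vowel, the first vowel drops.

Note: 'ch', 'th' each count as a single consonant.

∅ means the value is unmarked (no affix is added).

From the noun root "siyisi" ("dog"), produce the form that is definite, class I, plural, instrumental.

Attach case instrumental ef- → efsiyisi.
definiteness = definite: zero marking, form stays efsiyisi.
Attach noun class class I -och → efsiyisioch.
Attach number plural -s → efsiyisiochs.
Apply vowel harmony: efsiyisiochs → efsiyisiechs.
Apply vowel deletion: efsiyisiechs → efsiyisechs.

efsiyisechs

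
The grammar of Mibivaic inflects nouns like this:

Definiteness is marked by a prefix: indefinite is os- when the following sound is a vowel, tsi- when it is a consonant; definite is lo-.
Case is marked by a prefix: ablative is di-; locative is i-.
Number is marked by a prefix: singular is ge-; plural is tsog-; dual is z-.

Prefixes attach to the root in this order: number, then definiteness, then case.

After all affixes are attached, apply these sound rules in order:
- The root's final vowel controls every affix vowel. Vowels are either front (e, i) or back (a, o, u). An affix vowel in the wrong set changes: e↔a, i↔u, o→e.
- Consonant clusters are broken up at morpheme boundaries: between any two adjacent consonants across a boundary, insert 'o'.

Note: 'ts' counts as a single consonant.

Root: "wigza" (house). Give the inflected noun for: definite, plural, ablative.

Attach number plural tsog- → tsogwigza.
Attach definiteness definite lo- → lotsogwigza.
Attach case ablative di- → dilotsogwigza.
Apply vowel harmony: dilotsogwigza → dulotsogwigza.
Apply epenthesis: dulotsogwigza → dulotsogowigza.

dulotsogowigza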